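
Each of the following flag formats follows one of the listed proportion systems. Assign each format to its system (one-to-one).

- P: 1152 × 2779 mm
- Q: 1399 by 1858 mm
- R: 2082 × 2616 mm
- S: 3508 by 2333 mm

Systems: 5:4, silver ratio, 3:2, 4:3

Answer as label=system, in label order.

P = 2779/1152 ≈ 2.412 → silver ratio (2.414)
Q = 1858/1399 ≈ 1.328 → 4:3 (1.333)
R = 2616/2082 ≈ 1.256 → 5:4 (1.250)
S = 3508/2333 ≈ 1.504 → 3:2 (1.500)

P=silver ratio, Q=4:3, R=5:4, S=3:2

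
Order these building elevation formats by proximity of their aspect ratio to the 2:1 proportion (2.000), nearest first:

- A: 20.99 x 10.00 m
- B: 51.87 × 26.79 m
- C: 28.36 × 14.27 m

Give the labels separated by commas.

Ratios: A = 20.99 / 10.00 ≈ 2.099; B = 51.87 / 26.79 ≈ 1.936; C = 28.36 / 14.27 ≈ 1.987.
|Δ from 2.000|: A 0.099; B 0.064; C 0.013.

C, B, A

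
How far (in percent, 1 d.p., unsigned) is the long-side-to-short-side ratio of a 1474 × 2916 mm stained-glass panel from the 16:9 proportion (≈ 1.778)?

Ratio = 2916 / 1474 ≈ 1.9783.
Ideal 16:9 ≈ 1.7778. |1.9783 − 1.7778| / 1.7778 ≈ 11.28% → 11.3%.

11.3%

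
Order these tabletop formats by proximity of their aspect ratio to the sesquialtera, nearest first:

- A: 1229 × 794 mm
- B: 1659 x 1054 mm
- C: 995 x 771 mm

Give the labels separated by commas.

Ratios: A = 1229 / 794 ≈ 1.548; B = 1659 / 1054 ≈ 1.574; C = 995 / 771 ≈ 1.291.
|Δ from 1.500|: A 0.048; B 0.074; C 0.209.

A, B, C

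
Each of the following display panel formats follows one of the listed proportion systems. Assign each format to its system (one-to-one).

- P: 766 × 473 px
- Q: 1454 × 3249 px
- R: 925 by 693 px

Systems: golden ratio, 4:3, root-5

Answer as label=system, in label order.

P = 766/473 ≈ 1.619 → golden ratio (1.618)
Q = 3249/1454 ≈ 2.235 → root-5 (2.236)
R = 925/693 ≈ 1.335 → 4:3 (1.333)

P=golden ratio, Q=root-5, R=4:3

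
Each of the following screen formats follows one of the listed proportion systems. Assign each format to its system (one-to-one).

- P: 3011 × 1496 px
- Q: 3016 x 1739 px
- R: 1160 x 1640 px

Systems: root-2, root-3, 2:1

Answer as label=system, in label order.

P = 3011/1496 ≈ 2.013 → 2:1 (2.000)
Q = 3016/1739 ≈ 1.734 → root-3 (1.732)
R = 1640/1160 ≈ 1.414 → root-2 (1.414)

P=2:1, Q=root-3, R=root-2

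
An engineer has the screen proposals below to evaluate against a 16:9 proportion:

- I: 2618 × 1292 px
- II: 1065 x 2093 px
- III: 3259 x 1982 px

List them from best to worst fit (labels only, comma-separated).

III, II, I

Ratios: I = 2618 / 1292 ≈ 2.026; II = 2093 / 1065 ≈ 1.965; III = 3259 / 1982 ≈ 1.644.
|Δ from 1.778|: I 0.248; II 0.187; III 0.134.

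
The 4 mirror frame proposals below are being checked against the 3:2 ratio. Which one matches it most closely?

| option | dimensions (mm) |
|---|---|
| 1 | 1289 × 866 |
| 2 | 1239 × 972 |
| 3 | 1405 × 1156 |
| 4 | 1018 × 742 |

Target 3:2 ≈ 1.500.
1: 1.488 (Δ0.012)  2: 1.275 (Δ0.225)  3: 1.215 (Δ0.285)  4: 1.372 (Δ0.128)

1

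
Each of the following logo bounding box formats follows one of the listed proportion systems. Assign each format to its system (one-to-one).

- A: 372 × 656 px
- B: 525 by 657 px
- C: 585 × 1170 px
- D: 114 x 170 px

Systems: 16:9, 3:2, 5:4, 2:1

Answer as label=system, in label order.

A = 656/372 ≈ 1.763 → 16:9 (1.778)
B = 657/525 ≈ 1.251 → 5:4 (1.250)
C = 1170/585 ≈ 2.000 → 2:1 (2.000)
D = 170/114 ≈ 1.491 → 3:2 (1.500)

A=16:9, B=5:4, C=2:1, D=3:2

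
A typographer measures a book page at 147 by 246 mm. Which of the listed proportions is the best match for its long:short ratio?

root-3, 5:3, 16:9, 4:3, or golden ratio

5:3

246/147 ≈ 1.673. Nearest candidates are 5:3 (1.667, off by 0.006) and golden ratio (1.618, off by 0.055).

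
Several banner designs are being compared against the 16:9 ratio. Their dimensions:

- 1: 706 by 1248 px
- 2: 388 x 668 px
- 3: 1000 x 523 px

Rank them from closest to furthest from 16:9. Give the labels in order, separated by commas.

1, 2, 3

1: 1248/706 ≈ 1.768 → |1.768 − 1.778| = 0.010
2: 668/388 ≈ 1.722 → |1.722 − 1.778| = 0.056
3: 1000/523 ≈ 1.912 → |1.912 − 1.778| = 0.134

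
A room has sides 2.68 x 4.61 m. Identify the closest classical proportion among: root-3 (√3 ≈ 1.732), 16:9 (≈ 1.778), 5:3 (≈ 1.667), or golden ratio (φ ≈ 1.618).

root-3

Ratio = 4.61 / 2.68 ≈ 1.720.
Distances: root-3 1.732 (Δ 0.012); 16:9 1.778 (Δ 0.058); 5:3 1.667 (Δ 0.053); golden ratio 1.618 (Δ 0.102).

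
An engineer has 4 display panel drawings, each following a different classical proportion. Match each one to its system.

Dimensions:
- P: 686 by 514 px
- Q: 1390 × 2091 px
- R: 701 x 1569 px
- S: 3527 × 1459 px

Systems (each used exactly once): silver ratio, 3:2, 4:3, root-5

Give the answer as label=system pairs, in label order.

P=4:3, Q=3:2, R=root-5, S=silver ratio

Ratios: P ≈ 1.335; Q ≈ 1.504; R ≈ 2.238; S ≈ 2.417.
Targets: silver ratio ≈ 2.414; 3:2 ≈ 1.500; 4:3 ≈ 1.333; root-5 ≈ 2.236.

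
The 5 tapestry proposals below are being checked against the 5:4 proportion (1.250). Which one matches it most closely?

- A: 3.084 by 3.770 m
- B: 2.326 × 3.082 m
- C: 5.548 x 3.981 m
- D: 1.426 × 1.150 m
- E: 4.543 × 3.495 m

D

Target 5:4 ≈ 1.250.
A: 1.222 (Δ0.028)  B: 1.325 (Δ0.075)  C: 1.394 (Δ0.144)  D: 1.240 (Δ0.010)  E: 1.300 (Δ0.050)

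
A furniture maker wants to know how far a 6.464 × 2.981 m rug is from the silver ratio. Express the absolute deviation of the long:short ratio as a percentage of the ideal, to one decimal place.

10.2%

Ratio = 6.464 / 2.981 ≈ 2.1684.
Ideal silver ratio ≈ 2.4142. |2.1684 − 2.4142| / 2.4142 ≈ 10.18% → 10.2%.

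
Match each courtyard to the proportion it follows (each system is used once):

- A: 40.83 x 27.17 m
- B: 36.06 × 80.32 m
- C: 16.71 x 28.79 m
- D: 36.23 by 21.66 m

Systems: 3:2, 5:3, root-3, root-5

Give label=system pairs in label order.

Ratios: A ≈ 1.503; B ≈ 2.227; C ≈ 1.723; D ≈ 1.673.
Targets: 3:2 ≈ 1.500; 5:3 ≈ 1.667; root-3 ≈ 1.732; root-5 ≈ 2.236.

A=3:2, B=root-5, C=root-3, D=5:3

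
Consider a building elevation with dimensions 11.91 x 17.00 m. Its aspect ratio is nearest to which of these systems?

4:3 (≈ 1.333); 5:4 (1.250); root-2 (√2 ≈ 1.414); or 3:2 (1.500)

root-2

Ratio = 17.00 / 11.91 ≈ 1.427.
Distances: 4:3 1.333 (Δ 0.094); 5:4 1.250 (Δ 0.177); root-2 1.414 (Δ 0.013); 3:2 1.500 (Δ 0.073).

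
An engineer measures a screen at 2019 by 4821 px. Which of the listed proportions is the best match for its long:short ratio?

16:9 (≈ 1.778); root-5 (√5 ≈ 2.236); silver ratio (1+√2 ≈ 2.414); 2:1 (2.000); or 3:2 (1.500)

Ratio = 4821 / 2019 ≈ 2.388.
Distances: 16:9 1.778 (Δ 0.610); root-5 2.236 (Δ 0.152); silver ratio 2.414 (Δ 0.026); 2:1 2.000 (Δ 0.388); 3:2 1.500 (Δ 0.888).

silver ratio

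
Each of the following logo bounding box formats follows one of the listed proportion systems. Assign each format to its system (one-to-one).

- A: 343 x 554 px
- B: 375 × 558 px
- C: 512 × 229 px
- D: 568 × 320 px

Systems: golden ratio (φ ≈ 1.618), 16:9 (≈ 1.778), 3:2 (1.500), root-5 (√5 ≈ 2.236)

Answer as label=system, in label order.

A=golden ratio, B=3:2, C=root-5, D=16:9

Ratios: A ≈ 1.615; B ≈ 1.488; C ≈ 2.236; D ≈ 1.775.
Targets: golden ratio ≈ 1.618; 16:9 ≈ 1.778; 3:2 ≈ 1.500; root-5 ≈ 2.236.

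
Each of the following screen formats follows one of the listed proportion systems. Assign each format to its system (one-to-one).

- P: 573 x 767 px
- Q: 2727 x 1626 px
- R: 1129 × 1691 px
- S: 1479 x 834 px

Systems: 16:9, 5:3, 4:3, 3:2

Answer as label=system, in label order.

P = 767/573 ≈ 1.339 → 4:3 (1.333)
Q = 2727/1626 ≈ 1.677 → 5:3 (1.667)
R = 1691/1129 ≈ 1.498 → 3:2 (1.500)
S = 1479/834 ≈ 1.773 → 16:9 (1.778)

P=4:3, Q=5:3, R=3:2, S=16:9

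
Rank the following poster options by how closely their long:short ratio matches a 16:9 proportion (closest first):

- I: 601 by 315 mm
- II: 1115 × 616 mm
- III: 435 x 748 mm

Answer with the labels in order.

II, III, I

I: 601/315 ≈ 1.908 → |1.908 − 1.778| = 0.130
II: 1115/616 ≈ 1.810 → |1.810 − 1.778| = 0.032
III: 748/435 ≈ 1.720 → |1.720 − 1.778| = 0.058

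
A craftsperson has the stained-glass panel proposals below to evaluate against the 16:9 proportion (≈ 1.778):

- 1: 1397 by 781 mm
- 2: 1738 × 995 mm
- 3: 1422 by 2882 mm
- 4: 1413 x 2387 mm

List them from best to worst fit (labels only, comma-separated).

1: 1397/781 ≈ 1.789 → |1.789 − 1.778| = 0.011
2: 1738/995 ≈ 1.747 → |1.747 − 1.778| = 0.031
3: 2882/1422 ≈ 2.027 → |2.027 − 1.778| = 0.249
4: 2387/1413 ≈ 1.689 → |1.689 − 1.778| = 0.089

1, 2, 4, 3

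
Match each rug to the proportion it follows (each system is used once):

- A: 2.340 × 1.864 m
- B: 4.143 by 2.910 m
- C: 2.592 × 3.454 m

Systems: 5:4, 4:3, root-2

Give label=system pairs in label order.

A=5:4, B=root-2, C=4:3

Ratios: A ≈ 1.255; B ≈ 1.424; C ≈ 1.333.
Targets: 5:4 ≈ 1.250; 4:3 ≈ 1.333; root-2 ≈ 1.414.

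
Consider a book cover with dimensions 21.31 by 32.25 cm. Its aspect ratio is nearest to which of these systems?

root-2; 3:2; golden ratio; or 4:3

3:2

Ratio = 32.25 / 21.31 ≈ 1.513.
Distances: root-2 1.414 (Δ 0.099); 3:2 1.500 (Δ 0.013); golden ratio 1.618 (Δ 0.105); 4:3 1.333 (Δ 0.180).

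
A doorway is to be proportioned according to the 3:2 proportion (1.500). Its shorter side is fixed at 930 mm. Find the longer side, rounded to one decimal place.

3:2 = 1.50000.
Longer side = 930 × 1.50000 ≈ 1395.000 → 1395.0 mm.

1395.0 mm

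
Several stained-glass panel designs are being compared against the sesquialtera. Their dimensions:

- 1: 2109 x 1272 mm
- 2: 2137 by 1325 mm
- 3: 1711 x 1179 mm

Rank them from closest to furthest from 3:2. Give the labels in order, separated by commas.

3, 2, 1

Ratios: 1 = 2109 / 1272 ≈ 1.658; 2 = 2137 / 1325 ≈ 1.613; 3 = 1711 / 1179 ≈ 1.451.
|Δ from 1.500|: 1 0.158; 2 0.113; 3 0.049.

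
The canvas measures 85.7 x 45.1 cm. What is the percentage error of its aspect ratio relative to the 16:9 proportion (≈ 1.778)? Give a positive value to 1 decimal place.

Ratio = 85.7 / 45.1 ≈ 1.9002.
Ideal 16:9 ≈ 1.7778. |1.9002 − 1.7778| / 1.7778 ≈ 6.88% → 6.9%.

6.9%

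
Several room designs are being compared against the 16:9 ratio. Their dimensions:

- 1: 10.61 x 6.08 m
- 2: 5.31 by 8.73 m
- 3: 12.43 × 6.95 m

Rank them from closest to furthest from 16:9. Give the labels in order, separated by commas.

3, 1, 2

1: 10.61/6.08 ≈ 1.745 → |1.745 − 1.778| = 0.033
2: 8.73/5.31 ≈ 1.644 → |1.644 − 1.778| = 0.134
3: 12.43/6.95 ≈ 1.788 → |1.788 − 1.778| = 0.010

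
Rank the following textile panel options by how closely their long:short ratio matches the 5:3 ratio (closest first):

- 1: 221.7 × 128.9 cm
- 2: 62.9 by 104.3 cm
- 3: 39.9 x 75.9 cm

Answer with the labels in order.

2, 1, 3

Ratios: 1 = 221.7 / 128.9 ≈ 1.720; 2 = 104.3 / 62.9 ≈ 1.658; 3 = 75.9 / 39.9 ≈ 1.902.
|Δ from 1.667|: 1 0.053; 2 0.009; 3 0.235.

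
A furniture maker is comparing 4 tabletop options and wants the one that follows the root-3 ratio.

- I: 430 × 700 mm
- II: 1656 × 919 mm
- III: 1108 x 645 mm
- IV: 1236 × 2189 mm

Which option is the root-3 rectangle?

III

Target root-3 ≈ 1.732.
I: 1.628 (Δ0.104)  II: 1.802 (Δ0.070)  III: 1.718 (Δ0.014)  IV: 1.771 (Δ0.039)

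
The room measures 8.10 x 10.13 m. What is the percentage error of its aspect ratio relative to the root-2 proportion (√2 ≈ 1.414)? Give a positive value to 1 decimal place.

11.6%

Ratio = 10.13 / 8.10 ≈ 1.2506.
Ideal root-2 ≈ 1.4142. |1.2506 − 1.4142| / 1.4142 ≈ 11.57% → 11.6%.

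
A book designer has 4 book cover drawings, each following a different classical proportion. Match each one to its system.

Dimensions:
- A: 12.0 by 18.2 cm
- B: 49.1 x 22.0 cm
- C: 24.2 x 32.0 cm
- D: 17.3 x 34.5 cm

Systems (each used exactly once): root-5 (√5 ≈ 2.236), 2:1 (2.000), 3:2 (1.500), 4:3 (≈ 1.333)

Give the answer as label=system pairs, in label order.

A = 18.2/12.0 ≈ 1.517 → 3:2 (1.500)
B = 49.1/22.0 ≈ 2.232 → root-5 (2.236)
C = 32.0/24.2 ≈ 1.322 → 4:3 (1.333)
D = 34.5/17.3 ≈ 1.994 → 2:1 (2.000)

A=3:2, B=root-5, C=4:3, D=2:1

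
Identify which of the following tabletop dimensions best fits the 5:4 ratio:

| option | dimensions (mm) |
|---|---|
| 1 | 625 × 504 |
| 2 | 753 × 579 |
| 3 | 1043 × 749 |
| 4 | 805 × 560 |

1

Ratios (long/short): 1 ≈ 1.240; 2 ≈ 1.301; 3 ≈ 1.393; 4 ≈ 1.438.
5:4 ≈ 1.250; option 1 is nearest (Δ 0.010).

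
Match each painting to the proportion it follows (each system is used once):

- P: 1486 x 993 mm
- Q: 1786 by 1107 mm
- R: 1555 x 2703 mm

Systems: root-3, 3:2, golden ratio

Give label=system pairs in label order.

P=3:2, Q=golden ratio, R=root-3

Ratios: P ≈ 1.496; Q ≈ 1.613; R ≈ 1.738.
Targets: root-3 ≈ 1.732; 3:2 ≈ 1.500; golden ratio ≈ 1.618.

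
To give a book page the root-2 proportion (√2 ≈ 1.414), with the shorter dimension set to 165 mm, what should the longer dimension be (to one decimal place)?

233.3 mm

root-2 ≈ 1.41421.
Longer side = 165 × 1.41421 ≈ 233.345 → 233.3 mm.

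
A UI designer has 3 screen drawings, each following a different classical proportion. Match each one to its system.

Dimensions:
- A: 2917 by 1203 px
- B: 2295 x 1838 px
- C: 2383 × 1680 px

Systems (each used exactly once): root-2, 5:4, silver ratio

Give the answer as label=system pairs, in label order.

A=silver ratio, B=5:4, C=root-2

A = 2917/1203 ≈ 2.425 → silver ratio (2.414)
B = 2295/1838 ≈ 1.249 → 5:4 (1.250)
C = 2383/1680 ≈ 1.418 → root-2 (1.414)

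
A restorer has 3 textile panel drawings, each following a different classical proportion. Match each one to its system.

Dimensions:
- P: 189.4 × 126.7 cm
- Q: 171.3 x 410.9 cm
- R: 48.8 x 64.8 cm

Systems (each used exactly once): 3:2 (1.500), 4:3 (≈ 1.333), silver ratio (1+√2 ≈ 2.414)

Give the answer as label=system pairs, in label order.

P=3:2, Q=silver ratio, R=4:3

P = 189.4/126.7 ≈ 1.495 → 3:2 (1.500)
Q = 410.9/171.3 ≈ 2.399 → silver ratio (2.414)
R = 64.8/48.8 ≈ 1.328 → 4:3 (1.333)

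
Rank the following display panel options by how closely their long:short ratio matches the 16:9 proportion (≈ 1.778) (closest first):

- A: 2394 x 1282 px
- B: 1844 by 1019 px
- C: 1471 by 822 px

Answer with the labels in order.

A: 2394/1282 ≈ 1.867 → |1.867 − 1.778| = 0.089
B: 1844/1019 ≈ 1.810 → |1.810 − 1.778| = 0.032
C: 1471/822 ≈ 1.790 → |1.790 − 1.778| = 0.012

C, B, A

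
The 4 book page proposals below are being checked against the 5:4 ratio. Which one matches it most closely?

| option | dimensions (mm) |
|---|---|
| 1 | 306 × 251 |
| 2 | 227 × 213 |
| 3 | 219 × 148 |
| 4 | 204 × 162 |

4

Ratios (long/short): 1 ≈ 1.219; 2 ≈ 1.066; 3 ≈ 1.480; 4 ≈ 1.259.
5:4 ≈ 1.250; option 4 is nearest (Δ 0.009).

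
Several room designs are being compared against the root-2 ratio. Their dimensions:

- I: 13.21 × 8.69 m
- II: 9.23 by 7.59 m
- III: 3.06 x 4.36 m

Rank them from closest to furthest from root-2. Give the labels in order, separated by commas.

III, I, II

I: 13.21/8.69 ≈ 1.520 → |1.520 − 1.414| = 0.106
II: 9.23/7.59 ≈ 1.216 → |1.216 − 1.414| = 0.198
III: 4.36/3.06 ≈ 1.425 → |1.425 − 1.414| = 0.011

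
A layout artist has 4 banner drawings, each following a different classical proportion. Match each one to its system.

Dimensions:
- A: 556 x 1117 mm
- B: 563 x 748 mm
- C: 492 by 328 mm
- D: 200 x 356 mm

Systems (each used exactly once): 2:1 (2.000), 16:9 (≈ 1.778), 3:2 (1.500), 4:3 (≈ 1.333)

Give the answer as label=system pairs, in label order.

A=2:1, B=4:3, C=3:2, D=16:9

A = 1117/556 ≈ 2.009 → 2:1 (2.000)
B = 748/563 ≈ 1.329 → 4:3 (1.333)
C = 492/328 ≈ 1.500 → 3:2 (1.500)
D = 356/200 ≈ 1.780 → 16:9 (1.778)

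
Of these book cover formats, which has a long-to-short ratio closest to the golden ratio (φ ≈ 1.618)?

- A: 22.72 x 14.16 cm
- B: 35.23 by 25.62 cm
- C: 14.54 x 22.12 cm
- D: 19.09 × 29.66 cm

Target golden ratio ≈ 1.618.
A: 1.605 (Δ0.013)  B: 1.375 (Δ0.243)  C: 1.521 (Δ0.097)  D: 1.554 (Δ0.064)

A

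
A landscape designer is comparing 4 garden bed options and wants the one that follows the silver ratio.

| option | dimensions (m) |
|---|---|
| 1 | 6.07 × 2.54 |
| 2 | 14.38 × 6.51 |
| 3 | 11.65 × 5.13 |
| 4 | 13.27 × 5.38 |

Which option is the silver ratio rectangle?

1

Target silver ratio ≈ 2.414.
1: 2.390 (Δ0.024)  2: 2.209 (Δ0.205)  3: 2.271 (Δ0.143)  4: 2.467 (Δ0.053)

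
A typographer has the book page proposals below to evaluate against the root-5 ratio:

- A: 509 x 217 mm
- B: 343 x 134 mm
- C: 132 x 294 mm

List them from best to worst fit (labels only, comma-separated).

Ratios: A = 509 / 217 ≈ 2.346; B = 343 / 134 ≈ 2.560; C = 294 / 132 ≈ 2.227.
|Δ from 2.236|: A 0.110; B 0.324; C 0.009.

C, A, B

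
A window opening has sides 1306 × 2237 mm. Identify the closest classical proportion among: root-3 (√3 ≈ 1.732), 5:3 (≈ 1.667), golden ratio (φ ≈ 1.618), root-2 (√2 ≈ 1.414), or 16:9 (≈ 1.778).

Ratio = 2237 / 1306 ≈ 1.713.
Distances: root-3 1.732 (Δ 0.019); 5:3 1.667 (Δ 0.046); golden ratio 1.618 (Δ 0.095); root-2 1.414 (Δ 0.299); 16:9 1.778 (Δ 0.065).

root-3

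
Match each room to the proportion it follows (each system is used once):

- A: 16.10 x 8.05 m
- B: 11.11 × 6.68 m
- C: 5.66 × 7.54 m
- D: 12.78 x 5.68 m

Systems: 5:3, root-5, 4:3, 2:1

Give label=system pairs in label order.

A = 16.10/8.05 ≈ 2.000 → 2:1 (2.000)
B = 11.11/6.68 ≈ 1.663 → 5:3 (1.667)
C = 7.54/5.66 ≈ 1.332 → 4:3 (1.333)
D = 12.78/5.68 ≈ 2.250 → root-5 (2.236)

A=2:1, B=5:3, C=4:3, D=root-5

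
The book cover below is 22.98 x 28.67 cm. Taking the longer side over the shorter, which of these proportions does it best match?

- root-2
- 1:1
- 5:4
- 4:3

5:4

28.67/22.98 ≈ 1.248. Nearest candidates are 5:4 (1.250, off by 0.002) and 4:3 (1.333, off by 0.085).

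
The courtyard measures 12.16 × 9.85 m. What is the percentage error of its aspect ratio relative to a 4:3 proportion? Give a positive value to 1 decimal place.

Ratio = 12.16 / 9.85 ≈ 1.2345.
Ideal 4:3 ≈ 1.3333. |1.2345 − 1.3333| / 1.3333 ≈ 7.41% → 7.4%.

7.4%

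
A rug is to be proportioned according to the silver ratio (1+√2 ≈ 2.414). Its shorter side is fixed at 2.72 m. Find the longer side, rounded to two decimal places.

6.57 m

silver ratio ≈ 2.41421.
Longer side = 2.72 × 2.41421 ≈ 6.5667 → 6.57 m.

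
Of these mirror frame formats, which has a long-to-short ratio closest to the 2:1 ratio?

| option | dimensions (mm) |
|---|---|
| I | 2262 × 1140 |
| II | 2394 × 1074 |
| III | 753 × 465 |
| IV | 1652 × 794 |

I

Ratios (long/short): I ≈ 1.984; II ≈ 2.229; III ≈ 1.619; IV ≈ 2.081.
2:1 ≈ 2.000; option I is nearest (Δ 0.016).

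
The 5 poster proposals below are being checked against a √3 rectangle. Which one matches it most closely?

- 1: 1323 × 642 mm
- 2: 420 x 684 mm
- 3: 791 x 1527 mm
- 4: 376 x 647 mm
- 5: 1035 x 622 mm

Ratios (long/short): 1 ≈ 2.061; 2 ≈ 1.629; 3 ≈ 1.930; 4 ≈ 1.721; 5 ≈ 1.664.
root-3 ≈ 1.732; option 4 is nearest (Δ 0.011).

4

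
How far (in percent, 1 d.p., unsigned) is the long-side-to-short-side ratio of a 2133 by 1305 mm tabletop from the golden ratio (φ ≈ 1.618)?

1.0%

Ratio = 2133 / 1305 ≈ 1.6345.
Ideal golden ratio ≈ 1.6180. |1.6345 − 1.6180| / 1.6180 ≈ 1.02% → 1.0%.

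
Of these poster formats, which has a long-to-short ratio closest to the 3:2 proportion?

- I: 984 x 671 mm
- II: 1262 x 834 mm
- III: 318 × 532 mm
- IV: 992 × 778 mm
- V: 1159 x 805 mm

Target 3:2 ≈ 1.500.
I: 1.466 (Δ0.034)  II: 1.513 (Δ0.013)  III: 1.673 (Δ0.173)  IV: 1.275 (Δ0.225)  V: 1.440 (Δ0.060)

II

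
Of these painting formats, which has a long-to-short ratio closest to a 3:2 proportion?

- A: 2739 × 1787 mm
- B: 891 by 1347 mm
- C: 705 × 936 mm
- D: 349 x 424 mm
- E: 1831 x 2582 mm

B

Target 3:2 ≈ 1.500.
A: 1.533 (Δ0.033)  B: 1.512 (Δ0.012)  C: 1.328 (Δ0.172)  D: 1.215 (Δ0.285)  E: 1.410 (Δ0.090)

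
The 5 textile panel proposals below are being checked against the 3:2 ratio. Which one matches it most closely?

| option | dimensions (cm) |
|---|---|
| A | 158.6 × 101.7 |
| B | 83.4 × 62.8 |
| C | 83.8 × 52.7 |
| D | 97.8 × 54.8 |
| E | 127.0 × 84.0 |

E

Ratios (long/short): A ≈ 1.559; B ≈ 1.328; C ≈ 1.590; D ≈ 1.785; E ≈ 1.512.
3:2 ≈ 1.500; option E is nearest (Δ 0.012).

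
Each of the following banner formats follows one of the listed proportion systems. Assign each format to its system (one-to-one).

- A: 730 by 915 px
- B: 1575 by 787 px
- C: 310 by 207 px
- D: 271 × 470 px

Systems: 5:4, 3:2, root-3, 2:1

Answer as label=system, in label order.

A=5:4, B=2:1, C=3:2, D=root-3

Ratios: A ≈ 1.253; B ≈ 2.001; C ≈ 1.498; D ≈ 1.734.
Targets: 5:4 ≈ 1.250; 3:2 ≈ 1.500; root-3 ≈ 1.732; 2:1 ≈ 2.000.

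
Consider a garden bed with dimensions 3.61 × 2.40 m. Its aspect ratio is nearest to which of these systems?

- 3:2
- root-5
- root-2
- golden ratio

3.61/2.40 ≈ 1.504. Nearest candidates are 3:2 (1.500, off by 0.004) and root-2 (1.414, off by 0.090).

3:2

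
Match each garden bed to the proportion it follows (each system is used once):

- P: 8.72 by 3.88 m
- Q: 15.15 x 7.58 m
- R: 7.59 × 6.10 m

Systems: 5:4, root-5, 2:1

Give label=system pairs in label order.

P=root-5, Q=2:1, R=5:4

P = 8.72/3.88 ≈ 2.247 → root-5 (2.236)
Q = 15.15/7.58 ≈ 1.999 → 2:1 (2.000)
R = 7.59/6.10 ≈ 1.244 → 5:4 (1.250)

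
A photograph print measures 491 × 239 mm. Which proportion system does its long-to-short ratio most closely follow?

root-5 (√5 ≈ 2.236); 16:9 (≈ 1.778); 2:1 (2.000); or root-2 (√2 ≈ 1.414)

2:1

491/239 ≈ 2.054. Nearest candidates are 2:1 (2.000, off by 0.054) and root-5 (2.236, off by 0.182).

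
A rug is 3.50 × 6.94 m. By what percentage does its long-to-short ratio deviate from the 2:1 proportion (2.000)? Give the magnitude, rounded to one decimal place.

0.9%

Ratio = 6.94 / 3.50 ≈ 1.9829.
Ideal 2:1 = 2.0000. |1.9829 − 2.0000| / 2.0000 ≈ 0.85% → 0.9%.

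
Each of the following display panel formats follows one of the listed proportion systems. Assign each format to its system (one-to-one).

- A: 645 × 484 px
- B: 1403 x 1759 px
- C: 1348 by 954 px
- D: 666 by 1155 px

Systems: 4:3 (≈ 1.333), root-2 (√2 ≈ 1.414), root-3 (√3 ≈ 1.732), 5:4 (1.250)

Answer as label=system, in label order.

A=4:3, B=5:4, C=root-2, D=root-3

Ratios: A ≈ 1.333; B ≈ 1.254; C ≈ 1.413; D ≈ 1.734.
Targets: 4:3 ≈ 1.333; root-2 ≈ 1.414; root-3 ≈ 1.732; 5:4 ≈ 1.250.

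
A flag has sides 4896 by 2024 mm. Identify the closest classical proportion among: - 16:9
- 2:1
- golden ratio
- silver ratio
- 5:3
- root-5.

4896/2024 ≈ 2.419. Nearest candidates are silver ratio (2.414, off by 0.005) and root-5 (2.236, off by 0.183).

silver ratio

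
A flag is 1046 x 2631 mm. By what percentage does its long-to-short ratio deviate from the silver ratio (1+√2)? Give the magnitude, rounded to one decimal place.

Ratio = 2631 / 1046 ≈ 2.5153.
Ideal silver ratio ≈ 2.4142. |2.5153 − 2.4142| / 2.4142 ≈ 4.19% → 4.2%.

4.2%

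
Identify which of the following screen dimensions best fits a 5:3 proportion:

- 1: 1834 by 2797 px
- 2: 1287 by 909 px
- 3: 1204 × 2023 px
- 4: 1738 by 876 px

3

Target 5:3 ≈ 1.667.
1: 1.525 (Δ0.142)  2: 1.416 (Δ0.251)  3: 1.680 (Δ0.013)  4: 1.984 (Δ0.317)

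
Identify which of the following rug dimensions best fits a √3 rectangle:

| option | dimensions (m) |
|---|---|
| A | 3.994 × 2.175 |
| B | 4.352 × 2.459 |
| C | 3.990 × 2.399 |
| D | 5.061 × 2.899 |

D

Target root-3 ≈ 1.732.
A: 1.836 (Δ0.104)  B: 1.770 (Δ0.038)  C: 1.663 (Δ0.069)  D: 1.746 (Δ0.014)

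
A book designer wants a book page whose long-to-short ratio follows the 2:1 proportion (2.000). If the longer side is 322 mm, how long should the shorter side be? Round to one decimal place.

2:1 = 2.00000.
Shorter side = 322 ÷ 2.00000 ≈ 161.000 → 161.0 mm.

161.0 mm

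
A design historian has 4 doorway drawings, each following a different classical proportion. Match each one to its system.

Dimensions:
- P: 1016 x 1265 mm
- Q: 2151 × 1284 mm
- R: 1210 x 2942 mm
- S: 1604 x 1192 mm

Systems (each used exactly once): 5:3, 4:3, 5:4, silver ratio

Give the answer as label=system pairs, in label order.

Ratios: P ≈ 1.245; Q ≈ 1.675; R ≈ 2.431; S ≈ 1.346.
Targets: 5:3 ≈ 1.667; 4:3 ≈ 1.333; 5:4 ≈ 1.250; silver ratio ≈ 2.414.

P=5:4, Q=5:3, R=silver ratio, S=4:3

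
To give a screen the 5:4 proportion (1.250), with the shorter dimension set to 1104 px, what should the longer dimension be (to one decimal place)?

1380.0 px

5:4 = 1.25000.
Longer side = 1104 × 1.25000 ≈ 1380.000 → 1380.0 px.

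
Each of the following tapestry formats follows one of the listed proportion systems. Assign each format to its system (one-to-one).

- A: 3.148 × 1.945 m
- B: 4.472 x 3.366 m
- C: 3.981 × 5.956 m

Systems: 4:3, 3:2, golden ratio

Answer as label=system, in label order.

A = 3.148/1.945 ≈ 1.619 → golden ratio (1.618)
B = 4.472/3.366 ≈ 1.329 → 4:3 (1.333)
C = 5.956/3.981 ≈ 1.496 → 3:2 (1.500)

A=golden ratio, B=4:3, C=3:2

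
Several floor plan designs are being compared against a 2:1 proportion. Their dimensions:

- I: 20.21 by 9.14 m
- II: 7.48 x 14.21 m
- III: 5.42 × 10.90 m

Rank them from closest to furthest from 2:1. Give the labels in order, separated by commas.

Ratios: I = 20.21 / 9.14 ≈ 2.211; II = 14.21 / 7.48 ≈ 1.900; III = 10.90 / 5.42 ≈ 2.011.
|Δ from 2.000|: I 0.211; II 0.100; III 0.011.

III, II, I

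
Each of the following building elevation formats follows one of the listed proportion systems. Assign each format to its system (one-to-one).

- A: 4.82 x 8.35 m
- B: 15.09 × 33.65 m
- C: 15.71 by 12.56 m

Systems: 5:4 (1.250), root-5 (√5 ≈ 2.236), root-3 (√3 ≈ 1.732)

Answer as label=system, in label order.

Ratios: A ≈ 1.732; B ≈ 2.230; C ≈ 1.251.
Targets: 5:4 ≈ 1.250; root-5 ≈ 2.236; root-3 ≈ 1.732.

A=root-3, B=root-5, C=5:4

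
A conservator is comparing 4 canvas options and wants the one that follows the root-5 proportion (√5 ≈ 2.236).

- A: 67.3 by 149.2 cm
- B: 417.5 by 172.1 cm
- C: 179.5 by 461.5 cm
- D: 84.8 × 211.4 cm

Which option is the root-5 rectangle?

A

Ratios (long/short): A ≈ 2.217; B ≈ 2.426; C ≈ 2.571; D ≈ 2.493.
root-5 ≈ 2.236; option A is nearest (Δ 0.019).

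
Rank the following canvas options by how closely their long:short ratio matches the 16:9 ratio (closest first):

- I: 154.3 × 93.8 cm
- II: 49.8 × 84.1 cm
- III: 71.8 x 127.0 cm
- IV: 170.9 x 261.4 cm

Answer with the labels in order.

III, II, I, IV

Ratios: I = 154.3 / 93.8 ≈ 1.645; II = 84.1 / 49.8 ≈ 1.689; III = 127.0 / 71.8 ≈ 1.769; IV = 261.4 / 170.9 ≈ 1.530.
|Δ from 1.778|: I 0.133; II 0.089; III 0.009; IV 0.248.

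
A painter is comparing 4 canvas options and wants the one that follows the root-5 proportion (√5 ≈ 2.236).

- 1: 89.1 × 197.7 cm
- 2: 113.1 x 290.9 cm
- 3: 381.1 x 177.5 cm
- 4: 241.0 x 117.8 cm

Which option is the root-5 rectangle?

Ratios (long/short): 1 ≈ 2.219; 2 ≈ 2.572; 3 ≈ 2.147; 4 ≈ 2.046.
root-5 ≈ 2.236; option 1 is nearest (Δ 0.017).

1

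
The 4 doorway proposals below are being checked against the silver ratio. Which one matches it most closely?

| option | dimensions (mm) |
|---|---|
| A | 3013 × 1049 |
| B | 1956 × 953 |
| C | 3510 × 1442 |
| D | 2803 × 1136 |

C

Ratios (long/short): A ≈ 2.872; B ≈ 2.052; C ≈ 2.434; D ≈ 2.467.
silver ratio ≈ 2.414; option C is nearest (Δ 0.020).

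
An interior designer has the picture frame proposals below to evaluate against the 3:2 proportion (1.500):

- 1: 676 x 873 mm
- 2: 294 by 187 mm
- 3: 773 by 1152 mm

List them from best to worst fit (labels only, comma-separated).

3, 2, 1

1: 873/676 ≈ 1.291 → |1.291 − 1.500| = 0.209
2: 294/187 ≈ 1.572 → |1.572 − 1.500| = 0.072
3: 1152/773 ≈ 1.490 → |1.490 − 1.500| = 0.010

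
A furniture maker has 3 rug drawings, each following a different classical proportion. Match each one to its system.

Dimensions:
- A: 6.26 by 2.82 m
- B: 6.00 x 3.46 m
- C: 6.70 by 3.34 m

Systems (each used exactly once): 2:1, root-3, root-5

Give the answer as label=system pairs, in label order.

A = 6.26/2.82 ≈ 2.220 → root-5 (2.236)
B = 6.00/3.46 ≈ 1.734 → root-3 (1.732)
C = 6.70/3.34 ≈ 2.006 → 2:1 (2.000)

A=root-5, B=root-3, C=2:1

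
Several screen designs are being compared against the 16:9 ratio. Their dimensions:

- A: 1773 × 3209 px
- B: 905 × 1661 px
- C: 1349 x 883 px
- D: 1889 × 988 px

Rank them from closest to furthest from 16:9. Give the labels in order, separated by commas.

A: 3209/1773 ≈ 1.810 → |1.810 − 1.778| = 0.032
B: 1661/905 ≈ 1.835 → |1.835 − 1.778| = 0.057
C: 1349/883 ≈ 1.528 → |1.528 − 1.778| = 0.250
D: 1889/988 ≈ 1.912 → |1.912 − 1.778| = 0.134

A, B, D, C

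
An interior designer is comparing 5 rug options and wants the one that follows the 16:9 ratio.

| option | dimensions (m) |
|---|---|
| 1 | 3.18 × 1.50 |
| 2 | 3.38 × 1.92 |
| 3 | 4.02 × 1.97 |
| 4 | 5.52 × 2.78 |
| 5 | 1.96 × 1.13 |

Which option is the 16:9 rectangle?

2

Ratios (long/short): 1 ≈ 2.120; 2 ≈ 1.760; 3 ≈ 2.041; 4 ≈ 1.986; 5 ≈ 1.735.
16:9 ≈ 1.778; option 2 is nearest (Δ 0.018).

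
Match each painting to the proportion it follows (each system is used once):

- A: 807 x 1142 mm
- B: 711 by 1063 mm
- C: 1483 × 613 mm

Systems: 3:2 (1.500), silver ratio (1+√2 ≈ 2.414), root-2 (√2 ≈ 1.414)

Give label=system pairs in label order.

A = 1142/807 ≈ 1.415 → root-2 (1.414)
B = 1063/711 ≈ 1.495 → 3:2 (1.500)
C = 1483/613 ≈ 2.419 → silver ratio (2.414)

A=root-2, B=3:2, C=silver ratio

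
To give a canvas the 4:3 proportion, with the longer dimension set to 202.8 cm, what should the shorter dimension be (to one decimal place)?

152.1 cm

4:3 ≈ 1.33333.
Shorter side = 202.8 ÷ 1.33333 ≈ 152.100 → 152.1 cm.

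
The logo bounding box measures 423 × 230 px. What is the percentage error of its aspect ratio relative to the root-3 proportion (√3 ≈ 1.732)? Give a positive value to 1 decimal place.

Ratio = 423 / 230 ≈ 1.8391.
Ideal root-3 ≈ 1.7321. |1.8391 − 1.7321| / 1.7321 ≈ 6.18% → 6.2%.

6.2%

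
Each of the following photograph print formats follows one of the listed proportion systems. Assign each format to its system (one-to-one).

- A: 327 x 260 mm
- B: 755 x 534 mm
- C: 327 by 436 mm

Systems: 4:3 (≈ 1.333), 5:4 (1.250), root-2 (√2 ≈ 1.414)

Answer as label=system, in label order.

A=5:4, B=root-2, C=4:3

A = 327/260 ≈ 1.258 → 5:4 (1.250)
B = 755/534 ≈ 1.414 → root-2 (1.414)
C = 436/327 ≈ 1.333 → 4:3 (1.333)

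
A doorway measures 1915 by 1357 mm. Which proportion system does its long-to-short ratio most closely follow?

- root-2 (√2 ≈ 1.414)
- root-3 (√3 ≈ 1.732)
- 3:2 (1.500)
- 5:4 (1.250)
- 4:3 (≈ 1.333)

root-2

Ratio = 1915 / 1357 ≈ 1.411.
Distances: root-2 1.414 (Δ 0.003); root-3 1.732 (Δ 0.321); 3:2 1.500 (Δ 0.089); 5:4 1.250 (Δ 0.161); 4:3 1.333 (Δ 0.078).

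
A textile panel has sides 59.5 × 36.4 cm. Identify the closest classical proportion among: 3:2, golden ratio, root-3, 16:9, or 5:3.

Ratio = 59.5 / 36.4 ≈ 1.635.
Distances: 3:2 1.500 (Δ 0.135); golden ratio 1.618 (Δ 0.017); root-3 1.732 (Δ 0.097); 16:9 1.778 (Δ 0.143); 5:3 1.667 (Δ 0.032).

golden ratio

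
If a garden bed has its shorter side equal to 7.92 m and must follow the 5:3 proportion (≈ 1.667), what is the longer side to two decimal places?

5:3 ≈ 1.66667.
Longer side = 7.92 × 1.66667 ≈ 13.2000 → 13.20 m.

13.20 m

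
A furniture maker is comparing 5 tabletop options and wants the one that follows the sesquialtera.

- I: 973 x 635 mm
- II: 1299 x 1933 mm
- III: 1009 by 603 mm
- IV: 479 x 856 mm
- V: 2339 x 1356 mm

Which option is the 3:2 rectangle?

Ratios (long/short): I ≈ 1.532; II ≈ 1.488; III ≈ 1.673; IV ≈ 1.787; V ≈ 1.725.
3:2 ≈ 1.500; option II is nearest (Δ 0.012).

II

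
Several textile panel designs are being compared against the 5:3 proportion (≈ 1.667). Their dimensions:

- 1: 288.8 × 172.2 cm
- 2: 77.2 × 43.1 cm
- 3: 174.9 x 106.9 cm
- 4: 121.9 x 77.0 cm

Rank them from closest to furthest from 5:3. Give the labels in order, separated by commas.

1, 3, 4, 2

Ratios: 1 = 288.8 / 172.2 ≈ 1.677; 2 = 77.2 / 43.1 ≈ 1.791; 3 = 174.9 / 106.9 ≈ 1.636; 4 = 121.9 / 77.0 ≈ 1.583.
|Δ from 1.667|: 1 0.010; 2 0.124; 3 0.031; 4 0.084.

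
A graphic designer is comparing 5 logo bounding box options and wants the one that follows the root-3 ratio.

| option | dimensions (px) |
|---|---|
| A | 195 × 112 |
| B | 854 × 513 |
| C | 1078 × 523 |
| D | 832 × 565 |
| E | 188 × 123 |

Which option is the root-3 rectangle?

A

Ratios (long/short): A ≈ 1.741; B ≈ 1.665; C ≈ 2.061; D ≈ 1.473; E ≈ 1.528.
root-3 ≈ 1.732; option A is nearest (Δ 0.009).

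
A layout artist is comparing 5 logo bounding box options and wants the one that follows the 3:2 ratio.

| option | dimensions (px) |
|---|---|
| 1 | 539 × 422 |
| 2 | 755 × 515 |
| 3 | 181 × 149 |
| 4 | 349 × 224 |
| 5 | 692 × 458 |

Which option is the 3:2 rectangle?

5

Target 3:2 ≈ 1.500.
1: 1.277 (Δ0.223)  2: 1.466 (Δ0.034)  3: 1.215 (Δ0.285)  4: 1.558 (Δ0.058)  5: 1.511 (Δ0.011)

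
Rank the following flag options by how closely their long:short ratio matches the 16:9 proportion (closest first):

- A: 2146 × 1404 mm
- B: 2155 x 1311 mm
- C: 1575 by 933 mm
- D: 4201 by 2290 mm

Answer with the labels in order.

Ratios: A = 2146 / 1404 ≈ 1.528; B = 2155 / 1311 ≈ 1.644; C = 1575 / 933 ≈ 1.688; D = 4201 / 2290 ≈ 1.834.
|Δ from 1.778|: A 0.250; B 0.134; C 0.090; D 0.056.

D, C, B, A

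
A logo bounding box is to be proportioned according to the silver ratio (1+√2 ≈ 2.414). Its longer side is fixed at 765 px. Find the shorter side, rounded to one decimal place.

silver ratio ≈ 2.41421.
Shorter side = 765 ÷ 2.41421 ≈ 316.874 → 316.9 px.

316.9 px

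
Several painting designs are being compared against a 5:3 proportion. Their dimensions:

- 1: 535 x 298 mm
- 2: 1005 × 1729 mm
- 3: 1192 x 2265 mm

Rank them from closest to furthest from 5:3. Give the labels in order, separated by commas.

2, 1, 3

1: 535/298 ≈ 1.795 → |1.795 − 1.667| = 0.128
2: 1729/1005 ≈ 1.720 → |1.720 − 1.667| = 0.053
3: 2265/1192 ≈ 1.900 → |1.900 − 1.667| = 0.233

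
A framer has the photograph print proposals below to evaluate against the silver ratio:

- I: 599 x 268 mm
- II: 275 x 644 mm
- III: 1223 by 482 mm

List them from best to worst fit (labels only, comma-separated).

II, III, I

I: 599/268 ≈ 2.235 → |2.235 − 2.414| = 0.179
II: 644/275 ≈ 2.342 → |2.342 − 2.414| = 0.072
III: 1223/482 ≈ 2.537 → |2.537 − 2.414| = 0.123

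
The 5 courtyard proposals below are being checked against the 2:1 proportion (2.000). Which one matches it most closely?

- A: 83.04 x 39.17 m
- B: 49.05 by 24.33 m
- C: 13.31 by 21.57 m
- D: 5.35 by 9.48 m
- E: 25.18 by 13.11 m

B

Target 2:1 ≈ 2.000.
A: 2.120 (Δ0.120)  B: 2.016 (Δ0.016)  C: 1.621 (Δ0.379)  D: 1.772 (Δ0.228)  E: 1.921 (Δ0.079)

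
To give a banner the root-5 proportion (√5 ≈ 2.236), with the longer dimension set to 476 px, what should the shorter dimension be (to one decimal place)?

212.9 px

root-5 ≈ 2.23607.
Shorter side = 476 ÷ 2.23607 ≈ 212.873 → 212.9 px.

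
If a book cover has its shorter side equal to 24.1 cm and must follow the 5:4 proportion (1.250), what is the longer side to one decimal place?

30.1 cm

5:4 = 1.25000.
Longer side = 24.1 × 1.25000 ≈ 30.125 → 30.1 cm.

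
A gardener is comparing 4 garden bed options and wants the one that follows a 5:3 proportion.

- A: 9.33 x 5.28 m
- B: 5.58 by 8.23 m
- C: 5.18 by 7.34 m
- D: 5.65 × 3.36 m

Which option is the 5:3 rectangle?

Ratios (long/short): A ≈ 1.767; B ≈ 1.475; C ≈ 1.417; D ≈ 1.682.
5:3 ≈ 1.667; option D is nearest (Δ 0.015).

D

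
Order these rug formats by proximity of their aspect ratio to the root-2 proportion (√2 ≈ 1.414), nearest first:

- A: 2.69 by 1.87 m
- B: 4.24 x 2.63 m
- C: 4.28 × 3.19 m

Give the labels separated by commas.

A: 2.69/1.87 ≈ 1.439 → |1.439 − 1.414| = 0.025
B: 4.24/2.63 ≈ 1.612 → |1.612 − 1.414| = 0.198
C: 4.28/3.19 ≈ 1.342 → |1.342 − 1.414| = 0.072

A, C, B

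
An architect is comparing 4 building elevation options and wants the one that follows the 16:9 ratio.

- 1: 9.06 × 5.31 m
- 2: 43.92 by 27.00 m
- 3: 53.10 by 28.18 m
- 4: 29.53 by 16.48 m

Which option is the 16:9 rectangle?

Ratios (long/short): 1 ≈ 1.706; 2 ≈ 1.627; 3 ≈ 1.884; 4 ≈ 1.792.
16:9 ≈ 1.778; option 4 is nearest (Δ 0.014).

4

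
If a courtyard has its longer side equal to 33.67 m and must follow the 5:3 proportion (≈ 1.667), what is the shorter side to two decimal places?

20.20 m

5:3 ≈ 1.66667.
Shorter side = 33.67 ÷ 1.66667 ≈ 20.2020 → 20.20 m.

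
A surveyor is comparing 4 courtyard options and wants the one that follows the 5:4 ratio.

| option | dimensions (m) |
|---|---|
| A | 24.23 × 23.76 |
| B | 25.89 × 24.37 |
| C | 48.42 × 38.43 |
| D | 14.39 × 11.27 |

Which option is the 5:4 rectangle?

C

Ratios (long/short): A ≈ 1.020; B ≈ 1.062; C ≈ 1.260; D ≈ 1.277.
5:4 ≈ 1.250; option C is nearest (Δ 0.010).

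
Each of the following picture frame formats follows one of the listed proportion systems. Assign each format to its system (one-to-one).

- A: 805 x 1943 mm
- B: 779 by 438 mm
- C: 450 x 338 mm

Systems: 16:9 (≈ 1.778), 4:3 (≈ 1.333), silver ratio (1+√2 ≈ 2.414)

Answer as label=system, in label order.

A = 1943/805 ≈ 2.414 → silver ratio (2.414)
B = 779/438 ≈ 1.779 → 16:9 (1.778)
C = 450/338 ≈ 1.331 → 4:3 (1.333)

A=silver ratio, B=16:9, C=4:3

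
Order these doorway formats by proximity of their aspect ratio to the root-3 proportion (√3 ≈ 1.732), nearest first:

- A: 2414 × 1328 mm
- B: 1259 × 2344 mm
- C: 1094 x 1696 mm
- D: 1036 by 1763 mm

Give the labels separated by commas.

Ratios: A = 2414 / 1328 ≈ 1.818; B = 2344 / 1259 ≈ 1.862; C = 1696 / 1094 ≈ 1.550; D = 1763 / 1036 ≈ 1.702.
|Δ from 1.732|: A 0.086; B 0.130; C 0.182; D 0.030.

D, A, B, C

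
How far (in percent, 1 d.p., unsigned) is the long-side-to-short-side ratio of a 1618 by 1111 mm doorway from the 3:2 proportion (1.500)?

2.9%

Ratio = 1618 / 1111 ≈ 1.4563.
Ideal 3:2 = 1.5000. |1.4563 − 1.5000| / 1.5000 ≈ 2.91% → 2.9%.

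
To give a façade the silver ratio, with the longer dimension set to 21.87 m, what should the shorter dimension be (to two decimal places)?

9.06 m

silver ratio ≈ 2.41421.
Shorter side = 21.87 ÷ 2.41421 ≈ 9.0589 → 9.06 m.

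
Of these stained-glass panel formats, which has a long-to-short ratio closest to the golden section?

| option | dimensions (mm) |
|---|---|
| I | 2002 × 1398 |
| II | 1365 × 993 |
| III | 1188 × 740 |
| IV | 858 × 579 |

Target golden ratio ≈ 1.618.
I: 1.432 (Δ0.186)  II: 1.375 (Δ0.243)  III: 1.605 (Δ0.013)  IV: 1.482 (Δ0.136)

III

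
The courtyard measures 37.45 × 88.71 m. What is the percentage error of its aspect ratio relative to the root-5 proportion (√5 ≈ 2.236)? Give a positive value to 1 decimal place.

Ratio = 88.71 / 37.45 ≈ 2.3688.
Ideal root-5 ≈ 2.2361. |2.3688 − 2.2361| / 2.2361 ≈ 5.93% → 5.9%.

5.9%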